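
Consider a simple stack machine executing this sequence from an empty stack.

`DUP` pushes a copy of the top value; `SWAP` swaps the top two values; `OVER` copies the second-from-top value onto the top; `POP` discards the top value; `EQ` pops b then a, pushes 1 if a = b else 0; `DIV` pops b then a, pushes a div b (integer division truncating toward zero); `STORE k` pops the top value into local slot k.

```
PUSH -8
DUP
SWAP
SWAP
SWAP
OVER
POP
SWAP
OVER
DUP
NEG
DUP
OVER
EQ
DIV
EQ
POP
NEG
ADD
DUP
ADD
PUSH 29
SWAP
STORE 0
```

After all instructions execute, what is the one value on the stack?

29

PUSH -8 : [-8]
DUP     : [-8, -8]
SWAP    : [-8, -8]
SWAP    : [-8, -8]
SWAP    : [-8, -8]
OVER    : [-8, -8, -8]
POP     : [-8, -8]
SWAP    : [-8, -8]
OVER    : [-8, -8, -8]
DUP     : [-8, -8, -8, -8]
NEG     : [-8, -8, -8, 8]
DUP     : [-8, -8, -8, 8, 8]
OVER    : [-8, -8, -8, 8, 8, 8]
EQ      : [-8, -8, -8, 8, 1]
DIV     : [-8, -8, -8, 8]
EQ      : [-8, -8, 0]
POP     : [-8, -8]
NEG     : [-8, 8]
ADD     : [0]
DUP     : [0, 0]
ADD     : [0]
PUSH 29 : [0, 29]
SWAP    : [29, 0]
STORE 0 : [29]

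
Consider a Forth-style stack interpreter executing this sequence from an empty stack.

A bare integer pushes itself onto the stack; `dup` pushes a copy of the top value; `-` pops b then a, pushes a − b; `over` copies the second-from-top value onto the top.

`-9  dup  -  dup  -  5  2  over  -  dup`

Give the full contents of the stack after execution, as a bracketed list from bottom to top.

-9    [-9]
dup   [-9, -9]
-     [0]
dup   [0, 0]
-     [0]
5     [0, 5]
2     [0, 5, 2]
over  [0, 5, 2, 5]
-     [0, 5, -3]
dup   [0, 5, -3, -3]

[0, 5, -3, -3]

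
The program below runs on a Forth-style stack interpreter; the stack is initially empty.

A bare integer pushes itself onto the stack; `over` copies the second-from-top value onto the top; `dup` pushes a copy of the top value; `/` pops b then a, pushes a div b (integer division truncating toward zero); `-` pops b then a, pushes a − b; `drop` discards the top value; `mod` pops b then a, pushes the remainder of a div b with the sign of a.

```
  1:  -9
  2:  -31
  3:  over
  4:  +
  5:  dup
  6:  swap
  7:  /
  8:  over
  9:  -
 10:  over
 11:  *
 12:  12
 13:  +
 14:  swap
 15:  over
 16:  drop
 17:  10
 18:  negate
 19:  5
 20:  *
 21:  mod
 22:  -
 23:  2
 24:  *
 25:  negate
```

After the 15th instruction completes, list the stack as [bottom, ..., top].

-9   : -9
-31  : -9 -31
over : -9 -31 -9
+    : -9 -40
dup  : -9 -40 -40
swap : -9 -40 -40
/    : -9 1
over : -9 1 -9
-    : -9 10
over : -9 10 -9
*    : -9 -90
12   : -9 -90 12
+    : -9 -78
swap : -78 -9
over : -78 -9 -78

[-78, -9, -78]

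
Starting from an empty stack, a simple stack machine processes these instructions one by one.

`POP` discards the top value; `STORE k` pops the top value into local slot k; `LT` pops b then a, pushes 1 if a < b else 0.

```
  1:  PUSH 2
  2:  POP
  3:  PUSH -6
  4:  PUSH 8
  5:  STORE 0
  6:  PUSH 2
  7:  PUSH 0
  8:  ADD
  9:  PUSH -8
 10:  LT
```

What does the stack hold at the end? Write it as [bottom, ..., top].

PUSH 2  → [2]
POP     → []
PUSH -6 → [-6]
PUSH 8  → [-6, 8]
STORE 0 → [-6]
PUSH 2  → [-6, 2]
PUSH 0  → [-6, 2, 0]
ADD     → [-6, 2]
PUSH -8 → [-6, 2, -8]
LT      → [-6, 0]

[-6, 0]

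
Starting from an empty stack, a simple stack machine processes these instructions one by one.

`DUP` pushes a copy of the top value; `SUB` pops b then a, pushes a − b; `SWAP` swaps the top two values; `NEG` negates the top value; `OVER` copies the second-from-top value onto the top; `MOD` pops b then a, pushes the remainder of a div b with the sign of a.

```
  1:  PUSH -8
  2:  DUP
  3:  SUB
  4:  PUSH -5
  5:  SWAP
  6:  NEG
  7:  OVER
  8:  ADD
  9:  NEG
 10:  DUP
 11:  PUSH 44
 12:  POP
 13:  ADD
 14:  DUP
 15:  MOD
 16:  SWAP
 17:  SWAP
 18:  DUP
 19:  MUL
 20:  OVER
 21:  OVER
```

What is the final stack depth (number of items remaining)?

PUSH -8 → -8
DUP     → -8 -8
SUB     → 0
PUSH -5 → 0 -5
SWAP    → -5 0
NEG     → -5 0
OVER    → -5 0 -5
ADD     → -5 -5
NEG     → -5 5
DUP     → -5 5 5
PUSH 44 → -5 5 5 44
POP     → -5 5 5
ADD     → -5 10
DUP     → -5 10 10
MOD     → -5 0
SWAP    → 0 -5
SWAP    → -5 0
DUP     → -5 0 0
MUL     → -5 0
OVER    → -5 0 -5
OVER    → -5 0 -5 0

4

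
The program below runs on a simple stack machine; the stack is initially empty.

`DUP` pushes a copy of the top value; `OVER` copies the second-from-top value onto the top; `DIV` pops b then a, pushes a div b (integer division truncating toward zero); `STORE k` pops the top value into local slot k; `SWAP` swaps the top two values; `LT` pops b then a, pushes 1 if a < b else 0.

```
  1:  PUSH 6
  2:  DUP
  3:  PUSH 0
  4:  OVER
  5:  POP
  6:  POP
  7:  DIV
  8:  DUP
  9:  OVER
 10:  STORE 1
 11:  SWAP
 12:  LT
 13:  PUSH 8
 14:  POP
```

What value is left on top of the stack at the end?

0

PUSH 6   [6]
DUP      [6, 6]
PUSH 0   [6, 6, 0]
OVER     [6, 6, 0, 6]
POP      [6, 6, 0]
POP      [6, 6]
DIV      [1]
DUP      [1, 1]
OVER     [1, 1, 1]
STORE 1  [1, 1]
SWAP     [1, 1]
LT       [0]
PUSH 8   [0, 8]
POP      [0]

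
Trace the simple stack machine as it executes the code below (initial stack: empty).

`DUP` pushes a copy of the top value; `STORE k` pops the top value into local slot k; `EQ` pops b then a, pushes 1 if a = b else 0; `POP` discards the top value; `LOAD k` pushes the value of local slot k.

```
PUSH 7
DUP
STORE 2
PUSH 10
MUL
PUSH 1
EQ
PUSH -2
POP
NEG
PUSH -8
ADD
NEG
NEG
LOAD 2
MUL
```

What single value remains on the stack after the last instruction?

PUSH 7   [7]
DUP      [7, 7]
STORE 2  [7]
PUSH 10  [7, 10]
MUL      [70]
PUSH 1   [70, 1]
EQ       [0]
PUSH -2  [0, -2]
POP      [0]
NEG      [0]
PUSH -8  [0, -8]
ADD      [-8]
NEG      [8]
NEG      [-8]
LOAD 2   [-8, 7]
MUL      [-56]

-56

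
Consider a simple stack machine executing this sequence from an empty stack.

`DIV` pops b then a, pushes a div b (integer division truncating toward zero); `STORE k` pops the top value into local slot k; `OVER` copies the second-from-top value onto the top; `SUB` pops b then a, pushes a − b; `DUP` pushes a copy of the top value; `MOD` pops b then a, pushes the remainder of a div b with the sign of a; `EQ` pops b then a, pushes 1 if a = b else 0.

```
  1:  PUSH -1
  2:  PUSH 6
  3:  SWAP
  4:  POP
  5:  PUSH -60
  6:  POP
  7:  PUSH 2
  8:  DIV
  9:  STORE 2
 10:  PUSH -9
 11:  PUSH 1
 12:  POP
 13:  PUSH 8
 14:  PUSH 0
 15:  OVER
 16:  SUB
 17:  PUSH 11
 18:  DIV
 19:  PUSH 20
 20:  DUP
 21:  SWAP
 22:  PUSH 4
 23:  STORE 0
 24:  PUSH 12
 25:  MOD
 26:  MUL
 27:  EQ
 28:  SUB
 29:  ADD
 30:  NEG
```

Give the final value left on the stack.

1

PUSH -1  -> [-1]
PUSH 6   -> [-1, 6]
SWAP     -> [6, -1]
POP      -> [6]
PUSH -60 -> [6, -60]
POP      -> [6]
PUSH 2   -> [6, 2]
DIV      -> [3]
STORE 2  -> []
PUSH -9  -> [-9]
PUSH 1   -> [-9, 1]
POP      -> [-9]
PUSH 8   -> [-9, 8]
PUSH 0   -> [-9, 8, 0]
OVER     -> [-9, 8, 0, 8]
SUB      -> [-9, 8, -8]
PUSH 11  -> [-9, 8, -8, 11]
DIV      -> [-9, 8, 0]
PUSH 20  -> [-9, 8, 0, 20]
DUP      -> [-9, 8, 0, 20, 20]
SWAP     -> [-9, 8, 0, 20, 20]
PUSH 4   -> [-9, 8, 0, 20, 20, 4]
STORE 0  -> [-9, 8, 0, 20, 20]
PUSH 12  -> [-9, 8, 0, 20, 20, 12]
MOD      -> [-9, 8, 0, 20, 8]
MUL      -> [-9, 8, 0, 160]
EQ       -> [-9, 8, 0]
SUB      -> [-9, 8]
ADD      -> [-1]
NEG      -> [1]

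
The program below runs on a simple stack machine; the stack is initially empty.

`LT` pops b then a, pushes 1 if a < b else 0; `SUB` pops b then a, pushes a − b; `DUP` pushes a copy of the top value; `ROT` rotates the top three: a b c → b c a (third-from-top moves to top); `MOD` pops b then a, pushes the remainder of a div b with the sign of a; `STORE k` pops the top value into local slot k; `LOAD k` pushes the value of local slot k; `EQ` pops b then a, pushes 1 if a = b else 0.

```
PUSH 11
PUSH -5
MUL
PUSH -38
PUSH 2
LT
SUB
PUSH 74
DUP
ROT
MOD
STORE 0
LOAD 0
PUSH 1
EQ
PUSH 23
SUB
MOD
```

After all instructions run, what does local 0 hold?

PUSH 11  -> 11
PUSH -5  -> 11 -5
MUL      -> -55
PUSH -38 -> -55 -38
PUSH 2   -> -55 -38 2
LT       -> -55 1
SUB      -> -56
PUSH 74  -> -56 74
DUP      -> -56 74 74
ROT      -> 74 74 -56
MOD      -> 74 18
STORE 0  -> 74
LOAD 0   -> 74 18
PUSH 1   -> 74 18 1
EQ       -> 74 0
PUSH 23  -> 74 0 23
SUB      -> 74 -23
MOD      -> 5

18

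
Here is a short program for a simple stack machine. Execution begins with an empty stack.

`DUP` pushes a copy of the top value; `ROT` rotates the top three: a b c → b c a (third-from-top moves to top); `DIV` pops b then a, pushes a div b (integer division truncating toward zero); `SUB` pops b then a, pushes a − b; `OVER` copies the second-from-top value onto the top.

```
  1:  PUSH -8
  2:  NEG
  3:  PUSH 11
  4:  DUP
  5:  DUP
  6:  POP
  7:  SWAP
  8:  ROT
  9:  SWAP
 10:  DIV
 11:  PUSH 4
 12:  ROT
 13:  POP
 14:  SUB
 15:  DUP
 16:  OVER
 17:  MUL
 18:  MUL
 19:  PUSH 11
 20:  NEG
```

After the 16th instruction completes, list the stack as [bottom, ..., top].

[-4, -4, -4]

PUSH -8  [-8]
NEG      [8]
PUSH 11  [8, 11]
DUP      [8, 11, 11]
DUP      [8, 11, 11, 11]
POP      [8, 11, 11]
SWAP     [8, 11, 11]
ROT      [11, 11, 8]
SWAP     [11, 8, 11]
DIV      [11, 0]
PUSH 4   [11, 0, 4]
ROT      [0, 4, 11]
POP      [0, 4]
SUB      [-4]
DUP      [-4, -4]
OVER     [-4, -4, -4]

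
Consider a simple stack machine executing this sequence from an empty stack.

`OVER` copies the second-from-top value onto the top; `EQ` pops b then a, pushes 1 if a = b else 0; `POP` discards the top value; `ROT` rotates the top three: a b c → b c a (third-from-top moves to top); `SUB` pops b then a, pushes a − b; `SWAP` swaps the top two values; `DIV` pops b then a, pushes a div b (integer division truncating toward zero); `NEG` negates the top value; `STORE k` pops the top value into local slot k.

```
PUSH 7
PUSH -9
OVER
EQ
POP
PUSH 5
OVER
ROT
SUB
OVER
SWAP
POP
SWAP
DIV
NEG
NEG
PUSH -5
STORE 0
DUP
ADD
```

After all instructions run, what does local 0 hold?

PUSH 7  → [7]
PUSH -9 → [7, -9]
OVER    → [7, -9, 7]
EQ      → [7, 0]
POP     → [7]
PUSH 5  → [7, 5]
OVER    → [7, 5, 7]
ROT     → [5, 7, 7]
SUB     → [5, 0]
OVER    → [5, 0, 5]
SWAP    → [5, 5, 0]
POP     → [5, 5]
SWAP    → [5, 5]
DIV     → [1]
NEG     → [-1]
NEG     → [1]
PUSH -5 → [1, -5]
STORE 0 → [1]
DUP     → [1, 1]
ADD     → [2]

-5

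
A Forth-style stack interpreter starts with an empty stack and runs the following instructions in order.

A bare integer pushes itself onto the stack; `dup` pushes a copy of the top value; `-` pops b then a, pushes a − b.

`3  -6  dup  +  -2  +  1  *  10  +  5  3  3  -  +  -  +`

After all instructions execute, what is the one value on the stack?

3   → 3
-6  → 3 -6
dup → 3 -6 -6
+   → 3 -12
-2  → 3 -12 -2
+   → 3 -14
1   → 3 -14 1
*   → 3 -14
10  → 3 -14 10
+   → 3 -4
5   → 3 -4 5
3   → 3 -4 5 3
3   → 3 -4 5 3 3
-   → 3 -4 5 0
+   → 3 -4 5
-   → 3 -9
+   → -6

-6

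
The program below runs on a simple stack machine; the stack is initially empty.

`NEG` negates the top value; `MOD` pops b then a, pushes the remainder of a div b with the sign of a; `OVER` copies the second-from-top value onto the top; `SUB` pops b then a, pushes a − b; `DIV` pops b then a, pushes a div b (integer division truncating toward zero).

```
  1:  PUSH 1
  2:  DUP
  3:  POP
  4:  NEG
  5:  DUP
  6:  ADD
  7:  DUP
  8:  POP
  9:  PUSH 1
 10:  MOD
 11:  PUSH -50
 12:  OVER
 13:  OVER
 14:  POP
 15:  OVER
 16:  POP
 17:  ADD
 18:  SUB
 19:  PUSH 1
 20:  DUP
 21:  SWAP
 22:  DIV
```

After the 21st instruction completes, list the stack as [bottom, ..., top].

[50, 1, 1]

PUSH 1   -> [1]
DUP      -> [1, 1]
POP      -> [1]
NEG      -> [-1]
DUP      -> [-1, -1]
ADD      -> [-2]
DUP      -> [-2, -2]
POP      -> [-2]
PUSH 1   -> [-2, 1]
MOD      -> [0]
PUSH -50 -> [0, -50]
OVER     -> [0, -50, 0]
OVER     -> [0, -50, 0, -50]
POP      -> [0, -50, 0]
OVER     -> [0, -50, 0, -50]
POP      -> [0, -50, 0]
ADD      -> [0, -50]
SUB      -> [50]
PUSH 1   -> [50, 1]
DUP      -> [50, 1, 1]
SWAP     -> [50, 1, 1]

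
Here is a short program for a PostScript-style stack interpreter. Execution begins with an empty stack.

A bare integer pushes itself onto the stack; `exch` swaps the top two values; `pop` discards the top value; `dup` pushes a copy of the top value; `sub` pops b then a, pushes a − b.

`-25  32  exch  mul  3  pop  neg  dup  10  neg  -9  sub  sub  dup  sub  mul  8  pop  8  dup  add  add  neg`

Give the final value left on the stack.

-16

-25   [-25]
32    [-25, 32]
exch  [32, -25]
mul   [-800]
3     [-800, 3]
pop   [-800]
neg   [800]
dup   [800, 800]
10    [800, 800, 10]
neg   [800, 800, -10]
-9    [800, 800, -10, -9]
sub   [800, 800, -1]
sub   [800, 801]
dup   [800, 801, 801]
sub   [800, 0]
mul   [0]
8     [0, 8]
pop   [0]
8     [0, 8]
dup   [0, 8, 8]
add   [0, 16]
add   [16]
neg   [-16]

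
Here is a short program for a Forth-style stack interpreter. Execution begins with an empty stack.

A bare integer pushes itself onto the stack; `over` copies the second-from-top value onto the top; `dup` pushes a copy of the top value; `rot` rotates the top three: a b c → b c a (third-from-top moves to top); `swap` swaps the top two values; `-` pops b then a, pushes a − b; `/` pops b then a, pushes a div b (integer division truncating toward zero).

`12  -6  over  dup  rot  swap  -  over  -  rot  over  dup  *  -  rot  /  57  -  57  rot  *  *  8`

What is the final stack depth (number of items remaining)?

2

12   -> 12
-6   -> 12 -6
over -> 12 -6 12
dup  -> 12 -6 12 12
rot  -> 12 12 12 -6
swap -> 12 12 -6 12
-    -> 12 12 -18
over -> 12 12 -18 12
-    -> 12 12 -30
rot  -> 12 -30 12
over -> 12 -30 12 -30
dup  -> 12 -30 12 -30 -30
*    -> 12 -30 12 900
-    -> 12 -30 -888
rot  -> -30 -888 12
/    -> -30 -74
57   -> -30 -74 57
-    -> -30 -131
57   -> -30 -131 57
rot  -> -131 57 -30
*    -> -131 -1710
*    -> 224010
8    -> 224010 8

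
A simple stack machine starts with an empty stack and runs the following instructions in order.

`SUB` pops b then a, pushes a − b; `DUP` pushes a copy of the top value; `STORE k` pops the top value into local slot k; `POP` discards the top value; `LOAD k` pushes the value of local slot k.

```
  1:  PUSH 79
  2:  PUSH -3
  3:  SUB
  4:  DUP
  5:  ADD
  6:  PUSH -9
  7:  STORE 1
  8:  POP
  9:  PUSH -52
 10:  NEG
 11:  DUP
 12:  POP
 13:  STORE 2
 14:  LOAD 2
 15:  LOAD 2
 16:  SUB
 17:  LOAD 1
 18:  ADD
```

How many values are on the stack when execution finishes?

1

PUSH 79  : 79
PUSH -3  : 79 -3
SUB      : 82
DUP      : 82 82
ADD      : 164
PUSH -9  : 164 -9
STORE 1  : 164
POP      : (empty)
PUSH -52 : -52
NEG      : 52
DUP      : 52 52
POP      : 52
STORE 2  : (empty)
LOAD 2   : 52
LOAD 2   : 52 52
SUB      : 0
LOAD 1   : 0 -9
ADD      : -9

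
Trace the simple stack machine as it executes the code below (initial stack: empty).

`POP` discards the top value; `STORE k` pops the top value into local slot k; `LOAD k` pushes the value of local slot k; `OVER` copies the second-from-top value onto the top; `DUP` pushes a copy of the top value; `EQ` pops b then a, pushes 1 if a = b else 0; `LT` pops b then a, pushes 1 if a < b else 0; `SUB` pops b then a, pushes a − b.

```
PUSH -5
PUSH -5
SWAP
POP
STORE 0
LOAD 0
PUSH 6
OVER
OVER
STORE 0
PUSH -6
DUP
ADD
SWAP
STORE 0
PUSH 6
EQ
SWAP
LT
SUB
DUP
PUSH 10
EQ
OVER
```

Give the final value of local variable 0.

PUSH -5  -5
PUSH -5  -5 -5
SWAP     -5 -5
POP      -5
STORE 0  (empty)
LOAD 0   -5
PUSH 6   -5 6
OVER     -5 6 -5
OVER     -5 6 -5 6
STORE 0  -5 6 -5
PUSH -6  -5 6 -5 -6
DUP      -5 6 -5 -6 -6
ADD      -5 6 -5 -12
SWAP     -5 6 -12 -5
STORE 0  -5 6 -12
PUSH 6   -5 6 -12 6
EQ       -5 6 0
SWAP     -5 0 6
LT       -5 1
SUB      -6
DUP      -6 -6
PUSH 10  -6 -6 10
EQ       -6 0
OVER     -6 0 -6

-5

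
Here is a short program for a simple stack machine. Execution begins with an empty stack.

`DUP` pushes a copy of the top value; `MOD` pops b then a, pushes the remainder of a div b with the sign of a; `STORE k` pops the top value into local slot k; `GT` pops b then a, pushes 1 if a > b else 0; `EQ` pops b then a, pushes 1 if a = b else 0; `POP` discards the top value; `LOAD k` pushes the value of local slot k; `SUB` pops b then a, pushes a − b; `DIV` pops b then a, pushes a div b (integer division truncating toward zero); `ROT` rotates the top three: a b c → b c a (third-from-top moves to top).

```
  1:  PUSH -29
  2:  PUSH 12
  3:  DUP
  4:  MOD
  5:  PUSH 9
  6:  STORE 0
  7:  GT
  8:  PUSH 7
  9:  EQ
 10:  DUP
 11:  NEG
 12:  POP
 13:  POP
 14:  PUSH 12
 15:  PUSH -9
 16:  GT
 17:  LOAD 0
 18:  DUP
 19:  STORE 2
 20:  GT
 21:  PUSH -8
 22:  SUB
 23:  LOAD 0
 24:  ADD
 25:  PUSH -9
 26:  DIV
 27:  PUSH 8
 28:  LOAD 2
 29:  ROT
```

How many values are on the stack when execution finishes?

PUSH -29 -> [-29]
PUSH 12  -> [-29, 12]
DUP      -> [-29, 12, 12]
MOD      -> [-29, 0]
PUSH 9   -> [-29, 0, 9]
STORE 0  -> [-29, 0]
GT       -> [0]
PUSH 7   -> [0, 7]
EQ       -> [0]
DUP      -> [0, 0]
NEG      -> [0, 0]
POP      -> [0]
POP      -> []
PUSH 12  -> [12]
PUSH -9  -> [12, -9]
GT       -> [1]
LOAD 0   -> [1, 9]
DUP      -> [1, 9, 9]
STORE 2  -> [1, 9]
GT       -> [0]
PUSH -8  -> [0, -8]
SUB      -> [8]
LOAD 0   -> [8, 9]
ADD      -> [17]
PUSH -9  -> [17, -9]
DIV      -> [-1]
PUSH 8   -> [-1, 8]
LOAD 2   -> [-1, 8, 9]
ROT      -> [8, 9, -1]

3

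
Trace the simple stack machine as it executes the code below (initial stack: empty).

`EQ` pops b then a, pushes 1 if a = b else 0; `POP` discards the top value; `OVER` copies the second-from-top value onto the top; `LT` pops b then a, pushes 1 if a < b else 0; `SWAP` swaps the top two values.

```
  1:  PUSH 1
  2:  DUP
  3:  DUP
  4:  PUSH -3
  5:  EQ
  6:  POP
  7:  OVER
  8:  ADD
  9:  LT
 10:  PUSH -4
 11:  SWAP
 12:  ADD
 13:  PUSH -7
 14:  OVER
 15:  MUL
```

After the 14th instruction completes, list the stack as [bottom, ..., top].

PUSH 1  -> 1
DUP     -> 1 1
DUP     -> 1 1 1
PUSH -3 -> 1 1 1 -3
EQ      -> 1 1 0
POP     -> 1 1
OVER    -> 1 1 1
ADD     -> 1 2
LT      -> 1
PUSH -4 -> 1 -4
SWAP    -> -4 1
ADD     -> -3
PUSH -7 -> -3 -7
OVER    -> -3 -7 -3

[-3, -7, -3]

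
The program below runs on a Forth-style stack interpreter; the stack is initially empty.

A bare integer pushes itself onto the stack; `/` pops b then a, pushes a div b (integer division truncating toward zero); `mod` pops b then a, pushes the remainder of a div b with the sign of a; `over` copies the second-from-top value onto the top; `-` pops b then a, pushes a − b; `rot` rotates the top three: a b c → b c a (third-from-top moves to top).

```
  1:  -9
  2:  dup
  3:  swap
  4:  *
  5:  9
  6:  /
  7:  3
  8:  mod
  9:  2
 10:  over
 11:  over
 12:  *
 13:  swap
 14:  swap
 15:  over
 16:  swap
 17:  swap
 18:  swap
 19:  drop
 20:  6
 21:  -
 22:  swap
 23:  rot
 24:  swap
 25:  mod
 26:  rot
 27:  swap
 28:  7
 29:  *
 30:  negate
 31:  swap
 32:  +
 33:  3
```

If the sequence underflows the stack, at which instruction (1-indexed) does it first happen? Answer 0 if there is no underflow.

26

-9   -> [-9]
dup  -> [-9, -9]
swap -> [-9, -9]
*    -> [81]
9    -> [81, 9]
/    -> [9]
3    -> [9, 3]
mod  -> [0]
2    -> [0, 2]
over -> [0, 2, 0]
over -> [0, 2, 0, 2]
*    -> [0, 2, 0]
swap -> [0, 0, 2]
swap -> [0, 2, 0]
over -> [0, 2, 0, 2]
swap -> [0, 2, 2, 0]
swap -> [0, 2, 0, 2]
swap -> [0, 2, 2, 0]
drop -> [0, 2, 2]
6    -> [0, 2, 2, 6]
-    -> [0, 2, -4]
swap -> [0, -4, 2]
rot  -> [-4, 2, 0]
swap -> [-4, 0, 2]
mod  -> [-4, 0]
rot  — needs 3 operands, stack has 2 → underflow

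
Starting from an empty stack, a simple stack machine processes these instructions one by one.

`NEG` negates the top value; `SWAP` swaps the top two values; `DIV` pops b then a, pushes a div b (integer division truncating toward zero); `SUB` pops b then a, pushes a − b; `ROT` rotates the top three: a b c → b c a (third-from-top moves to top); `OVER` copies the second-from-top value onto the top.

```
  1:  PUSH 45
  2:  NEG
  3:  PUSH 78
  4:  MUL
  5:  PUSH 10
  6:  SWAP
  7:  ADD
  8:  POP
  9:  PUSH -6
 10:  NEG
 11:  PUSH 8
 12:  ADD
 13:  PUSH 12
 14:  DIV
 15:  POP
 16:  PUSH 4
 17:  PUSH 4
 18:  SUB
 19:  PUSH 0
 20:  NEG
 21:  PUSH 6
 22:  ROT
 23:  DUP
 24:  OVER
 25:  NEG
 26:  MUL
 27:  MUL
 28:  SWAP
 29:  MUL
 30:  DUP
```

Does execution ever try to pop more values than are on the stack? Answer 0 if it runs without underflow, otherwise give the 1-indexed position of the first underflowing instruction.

0

PUSH 45  [45]
NEG      [-45]
PUSH 78  [-45, 78]
MUL      [-3510]
PUSH 10  [-3510, 10]
SWAP     [10, -3510]
ADD      [-3500]
POP      []
PUSH -6  [-6]
NEG      [6]
PUSH 8   [6, 8]
ADD      [14]
PUSH 12  [14, 12]
DIV      [1]
POP      []
PUSH 4   [4]
PUSH 4   [4, 4]
SUB      [0]
PUSH 0   [0, 0]
NEG      [0, 0]
PUSH 6   [0, 0, 6]
ROT      [0, 6, 0]
DUP      [0, 6, 0, 0]
OVER     [0, 6, 0, 0, 0]
NEG      [0, 6, 0, 0, 0]
MUL      [0, 6, 0, 0]
MUL      [0, 6, 0]
SWAP     [0, 0, 6]
MUL      [0, 0]
DUP      [0, 0, 0]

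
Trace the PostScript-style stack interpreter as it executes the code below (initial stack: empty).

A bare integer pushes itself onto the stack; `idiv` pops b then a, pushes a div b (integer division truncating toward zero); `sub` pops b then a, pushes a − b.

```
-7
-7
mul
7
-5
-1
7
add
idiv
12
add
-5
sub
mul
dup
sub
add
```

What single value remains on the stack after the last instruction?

-7   → -7
-7   → -7 -7
mul  → 49
7    → 49 7
-5   → 49 7 -5
-1   → 49 7 -5 -1
7    → 49 7 -5 -1 7
add  → 49 7 -5 6
idiv → 49 7 0
12   → 49 7 0 12
add  → 49 7 12
-5   → 49 7 12 -5
sub  → 49 7 17
mul  → 49 119
dup  → 49 119 119
sub  → 49 0
add  → 49

49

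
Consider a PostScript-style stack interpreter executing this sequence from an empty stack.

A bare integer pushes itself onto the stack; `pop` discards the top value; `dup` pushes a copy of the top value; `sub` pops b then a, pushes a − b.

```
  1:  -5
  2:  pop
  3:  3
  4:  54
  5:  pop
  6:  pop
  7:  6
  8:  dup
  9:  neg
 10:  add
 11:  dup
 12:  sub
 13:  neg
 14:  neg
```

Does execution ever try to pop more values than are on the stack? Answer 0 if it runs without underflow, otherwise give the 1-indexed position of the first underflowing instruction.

-5   -5
pop  (empty)
3    3
54   3 54
pop  3
pop  (empty)
6    6
dup  6 6
neg  6 -6
add  0
dup  0 0
sub  0
neg  0
neg  0

0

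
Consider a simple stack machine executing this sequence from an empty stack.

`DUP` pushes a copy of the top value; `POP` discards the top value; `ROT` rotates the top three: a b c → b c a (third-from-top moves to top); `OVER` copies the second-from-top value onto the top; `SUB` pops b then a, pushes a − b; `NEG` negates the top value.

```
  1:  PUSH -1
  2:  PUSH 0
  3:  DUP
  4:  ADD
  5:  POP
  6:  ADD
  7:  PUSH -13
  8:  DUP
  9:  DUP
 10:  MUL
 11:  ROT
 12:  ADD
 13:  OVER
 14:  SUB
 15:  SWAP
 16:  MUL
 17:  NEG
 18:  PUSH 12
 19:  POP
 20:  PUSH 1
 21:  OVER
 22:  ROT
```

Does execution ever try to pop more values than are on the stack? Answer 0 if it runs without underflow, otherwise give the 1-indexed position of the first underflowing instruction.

PUSH -1 : -1
PUSH 0  : -1 0
DUP     : -1 0 0
ADD     : -1 0
POP     : -1
ADD  — needs 2 operands, stack has 1 → underflow

6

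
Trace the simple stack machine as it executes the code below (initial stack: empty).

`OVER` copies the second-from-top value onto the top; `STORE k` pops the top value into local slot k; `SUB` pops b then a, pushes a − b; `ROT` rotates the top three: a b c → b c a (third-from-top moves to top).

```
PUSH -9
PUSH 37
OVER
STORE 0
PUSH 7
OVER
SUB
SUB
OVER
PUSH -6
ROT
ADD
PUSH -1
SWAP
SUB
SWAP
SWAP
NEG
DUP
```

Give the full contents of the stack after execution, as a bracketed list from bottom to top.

[-9, -9, 62, 62]

PUSH -9 → [-9]
PUSH 37 → [-9, 37]
OVER    → [-9, 37, -9]
STORE 0 → [-9, 37]
PUSH 7  → [-9, 37, 7]
OVER    → [-9, 37, 7, 37]
SUB     → [-9, 37, -30]
SUB     → [-9, 67]
OVER    → [-9, 67, -9]
PUSH -6 → [-9, 67, -9, -6]
ROT     → [-9, -9, -6, 67]
ADD     → [-9, -9, 61]
PUSH -1 → [-9, -9, 61, -1]
SWAP    → [-9, -9, -1, 61]
SUB     → [-9, -9, -62]
SWAP    → [-9, -62, -9]
SWAP    → [-9, -9, -62]
NEG     → [-9, -9, 62]
DUP     → [-9, -9, 62, 62]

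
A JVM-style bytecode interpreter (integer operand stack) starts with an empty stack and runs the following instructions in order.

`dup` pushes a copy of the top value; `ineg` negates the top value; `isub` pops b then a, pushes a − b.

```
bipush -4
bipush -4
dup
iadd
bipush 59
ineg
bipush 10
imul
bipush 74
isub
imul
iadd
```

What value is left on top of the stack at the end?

5308

bipush -4 → [-4]
bipush -4 → [-4, -4]
dup       → [-4, -4, -4]
iadd      → [-4, -8]
bipush 59 → [-4, -8, 59]
ineg      → [-4, -8, -59]
bipush 10 → [-4, -8, -59, 10]
imul      → [-4, -8, -590]
bipush 74 → [-4, -8, -590, 74]
isub      → [-4, -8, -664]
imul      → [-4, 5312]
iadd      → [5308]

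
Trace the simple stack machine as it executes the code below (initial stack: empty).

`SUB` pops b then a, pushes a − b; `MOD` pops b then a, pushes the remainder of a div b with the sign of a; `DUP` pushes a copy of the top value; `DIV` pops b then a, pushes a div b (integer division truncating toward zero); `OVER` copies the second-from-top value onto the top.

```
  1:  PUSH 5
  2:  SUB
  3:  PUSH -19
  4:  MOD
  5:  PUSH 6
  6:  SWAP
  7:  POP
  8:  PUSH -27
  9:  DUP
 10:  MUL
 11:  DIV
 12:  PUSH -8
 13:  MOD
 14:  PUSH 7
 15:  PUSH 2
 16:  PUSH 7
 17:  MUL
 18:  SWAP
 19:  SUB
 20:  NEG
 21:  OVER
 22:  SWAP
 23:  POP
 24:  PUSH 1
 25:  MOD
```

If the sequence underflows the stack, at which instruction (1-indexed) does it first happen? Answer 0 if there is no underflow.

2

PUSH 5 -> 5
SUB  — needs 2 operands, stack has 1 → underflow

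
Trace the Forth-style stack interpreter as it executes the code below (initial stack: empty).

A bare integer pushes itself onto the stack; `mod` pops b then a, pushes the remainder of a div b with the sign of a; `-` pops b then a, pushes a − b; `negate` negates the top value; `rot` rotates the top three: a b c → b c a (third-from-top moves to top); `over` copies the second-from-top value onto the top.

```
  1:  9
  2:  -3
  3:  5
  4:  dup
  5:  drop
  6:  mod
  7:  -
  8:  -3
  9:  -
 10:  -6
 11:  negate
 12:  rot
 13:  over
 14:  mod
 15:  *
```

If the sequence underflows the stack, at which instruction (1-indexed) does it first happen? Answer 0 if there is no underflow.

9       [9]
-3      [9, -3]
5       [9, -3, 5]
dup     [9, -3, 5, 5]
drop    [9, -3, 5]
mod     [9, -3]
-       [12]
-3      [12, -3]
-       [15]
-6      [15, -6]
negate  [15, 6]
rot  — needs 3 operands, stack has 2 → underflow

12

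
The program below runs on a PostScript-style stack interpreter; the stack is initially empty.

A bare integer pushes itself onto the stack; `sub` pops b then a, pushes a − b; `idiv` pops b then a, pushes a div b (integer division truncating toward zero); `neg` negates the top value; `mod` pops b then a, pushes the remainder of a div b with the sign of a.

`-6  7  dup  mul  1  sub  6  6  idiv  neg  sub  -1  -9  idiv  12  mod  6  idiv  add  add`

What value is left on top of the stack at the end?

-6    [-6]
7     [-6, 7]
dup   [-6, 7, 7]
mul   [-6, 49]
1     [-6, 49, 1]
sub   [-6, 48]
6     [-6, 48, 6]
6     [-6, 48, 6, 6]
idiv  [-6, 48, 1]
neg   [-6, 48, -1]
sub   [-6, 49]
-1    [-6, 49, -1]
-9    [-6, 49, -1, -9]
idiv  [-6, 49, 0]
12    [-6, 49, 0, 12]
mod   [-6, 49, 0]
6     [-6, 49, 0, 6]
idiv  [-6, 49, 0]
add   [-6, 49]
add   [43]

43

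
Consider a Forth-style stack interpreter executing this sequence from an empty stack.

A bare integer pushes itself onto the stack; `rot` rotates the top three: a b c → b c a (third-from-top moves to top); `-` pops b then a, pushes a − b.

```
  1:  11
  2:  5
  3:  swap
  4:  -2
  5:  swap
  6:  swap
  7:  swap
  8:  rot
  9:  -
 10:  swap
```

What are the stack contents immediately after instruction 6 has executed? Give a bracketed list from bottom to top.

[5, 11, -2]

11   → 11
5    → 11 5
swap → 5 11
-2   → 5 11 -2
swap → 5 -2 11
swap → 5 11 -2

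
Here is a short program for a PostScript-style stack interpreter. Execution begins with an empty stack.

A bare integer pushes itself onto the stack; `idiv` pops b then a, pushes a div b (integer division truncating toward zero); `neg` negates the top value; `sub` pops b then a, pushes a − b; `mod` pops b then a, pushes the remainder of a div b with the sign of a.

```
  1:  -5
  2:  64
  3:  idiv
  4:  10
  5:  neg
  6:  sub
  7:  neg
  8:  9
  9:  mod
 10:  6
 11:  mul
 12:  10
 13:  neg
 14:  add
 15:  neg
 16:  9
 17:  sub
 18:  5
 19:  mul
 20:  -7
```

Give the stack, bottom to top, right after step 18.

[7, 5]

-5   → [-5]
64   → [-5, 64]
idiv → [0]
10   → [0, 10]
neg  → [0, -10]
sub  → [10]
neg  → [-10]
9    → [-10, 9]
mod  → [-1]
6    → [-1, 6]
mul  → [-6]
10   → [-6, 10]
neg  → [-6, -10]
add  → [-16]
neg  → [16]
9    → [16, 9]
sub  → [7]
5    → [7, 5]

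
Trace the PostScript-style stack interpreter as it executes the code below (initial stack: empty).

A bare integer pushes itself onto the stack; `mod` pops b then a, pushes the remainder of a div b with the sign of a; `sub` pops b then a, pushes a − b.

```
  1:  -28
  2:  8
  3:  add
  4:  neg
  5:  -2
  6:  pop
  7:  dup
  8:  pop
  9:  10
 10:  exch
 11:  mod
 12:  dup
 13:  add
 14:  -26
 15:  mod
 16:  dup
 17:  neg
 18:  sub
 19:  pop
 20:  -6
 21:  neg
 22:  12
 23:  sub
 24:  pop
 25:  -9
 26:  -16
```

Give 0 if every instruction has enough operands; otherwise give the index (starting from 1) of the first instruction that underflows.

-28  → [-28]
8    → [-28, 8]
add  → [-20]
neg  → [20]
-2   → [20, -2]
pop  → [20]
dup  → [20, 20]
pop  → [20]
10   → [20, 10]
exch → [10, 20]
mod  → [10]
dup  → [10, 10]
add  → [20]
-26  → [20, -26]
mod  → [20]
dup  → [20, 20]
neg  → [20, -20]
sub  → [40]
pop  → []
-6   → [-6]
neg  → [6]
12   → [6, 12]
sub  → [-6]
pop  → []
-9   → [-9]
-16  → [-9, -16]

0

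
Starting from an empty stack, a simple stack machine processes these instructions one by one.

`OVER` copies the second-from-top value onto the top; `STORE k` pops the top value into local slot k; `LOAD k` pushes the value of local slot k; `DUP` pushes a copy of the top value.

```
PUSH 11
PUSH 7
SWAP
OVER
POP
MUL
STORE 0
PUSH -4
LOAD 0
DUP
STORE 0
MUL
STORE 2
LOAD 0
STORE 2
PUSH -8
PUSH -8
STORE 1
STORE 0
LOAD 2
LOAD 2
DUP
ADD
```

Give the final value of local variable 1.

PUSH 11 : 11
PUSH 7  : 11 7
SWAP    : 7 11
OVER    : 7 11 7
POP     : 7 11
MUL     : 77
STORE 0 : (empty)
PUSH -4 : -4
LOAD 0  : -4 77
DUP     : -4 77 77
STORE 0 : -4 77
MUL     : -308
STORE 2 : (empty)
LOAD 0  : 77
STORE 2 : (empty)
PUSH -8 : -8
PUSH -8 : -8 -8
STORE 1 : -8
STORE 0 : (empty)
LOAD 2  : 77
LOAD 2  : 77 77
DUP     : 77 77 77
ADD     : 77 154

-8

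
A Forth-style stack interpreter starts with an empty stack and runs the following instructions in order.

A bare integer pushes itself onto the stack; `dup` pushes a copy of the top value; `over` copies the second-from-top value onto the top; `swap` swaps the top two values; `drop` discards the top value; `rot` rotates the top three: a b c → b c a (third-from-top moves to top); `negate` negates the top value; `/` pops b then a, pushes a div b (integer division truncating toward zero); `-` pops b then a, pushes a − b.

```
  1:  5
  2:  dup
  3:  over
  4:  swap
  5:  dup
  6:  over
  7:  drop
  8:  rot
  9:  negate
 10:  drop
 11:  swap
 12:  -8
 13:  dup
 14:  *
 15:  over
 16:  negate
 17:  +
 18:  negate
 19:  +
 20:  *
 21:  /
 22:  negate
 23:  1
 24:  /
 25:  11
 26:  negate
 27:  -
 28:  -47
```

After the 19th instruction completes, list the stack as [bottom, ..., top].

5       [5]
dup     [5, 5]
over    [5, 5, 5]
swap    [5, 5, 5]
dup     [5, 5, 5, 5]
over    [5, 5, 5, 5, 5]
drop    [5, 5, 5, 5]
rot     [5, 5, 5, 5]
negate  [5, 5, 5, -5]
drop    [5, 5, 5]
swap    [5, 5, 5]
-8      [5, 5, 5, -8]
dup     [5, 5, 5, -8, -8]
*       [5, 5, 5, 64]
over    [5, 5, 5, 64, 5]
negate  [5, 5, 5, 64, -5]
+       [5, 5, 5, 59]
negate  [5, 5, 5, -59]
+       [5, 5, -54]

[5, 5, -54]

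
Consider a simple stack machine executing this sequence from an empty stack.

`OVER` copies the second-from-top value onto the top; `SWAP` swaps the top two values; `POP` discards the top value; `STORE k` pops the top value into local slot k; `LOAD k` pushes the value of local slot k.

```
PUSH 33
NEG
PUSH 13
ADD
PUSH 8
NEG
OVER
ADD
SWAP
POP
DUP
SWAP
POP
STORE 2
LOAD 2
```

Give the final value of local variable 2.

PUSH 33 -> 33
NEG     -> -33
PUSH 13 -> -33 13
ADD     -> -20
PUSH 8  -> -20 8
NEG     -> -20 -8
OVER    -> -20 -8 -20
ADD     -> -20 -28
SWAP    -> -28 -20
POP     -> -28
DUP     -> -28 -28
SWAP    -> -28 -28
POP     -> -28
STORE 2 -> (empty)
LOAD 2  -> -28

-28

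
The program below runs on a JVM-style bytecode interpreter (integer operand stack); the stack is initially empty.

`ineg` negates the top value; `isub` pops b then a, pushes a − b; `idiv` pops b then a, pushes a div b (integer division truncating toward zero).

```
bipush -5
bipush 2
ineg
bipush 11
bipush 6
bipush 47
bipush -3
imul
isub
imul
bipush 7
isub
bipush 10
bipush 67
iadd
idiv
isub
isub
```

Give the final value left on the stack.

bipush -5 : -5
bipush 2  : -5 2
ineg      : -5 -2
bipush 11 : -5 -2 11
bipush 6  : -5 -2 11 6
bipush 47 : -5 -2 11 6 47
bipush -3 : -5 -2 11 6 47 -3
imul      : -5 -2 11 6 -141
isub      : -5 -2 11 147
imul      : -5 -2 1617
bipush 7  : -5 -2 1617 7
isub      : -5 -2 1610
bipush 10 : -5 -2 1610 10
bipush 67 : -5 -2 1610 10 67
iadd      : -5 -2 1610 77
idiv      : -5 -2 20
isub      : -5 -22
isub      : 17

17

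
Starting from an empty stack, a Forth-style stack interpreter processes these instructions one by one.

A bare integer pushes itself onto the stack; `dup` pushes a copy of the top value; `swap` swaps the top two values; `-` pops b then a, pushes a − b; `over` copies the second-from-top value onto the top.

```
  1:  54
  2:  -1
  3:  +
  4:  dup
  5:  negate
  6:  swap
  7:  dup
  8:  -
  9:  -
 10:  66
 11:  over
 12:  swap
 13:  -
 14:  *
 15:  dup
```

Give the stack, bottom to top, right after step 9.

[-53]

54     -> 54
-1     -> 54 -1
+      -> 53
dup    -> 53 53
negate -> 53 -53
swap   -> -53 53
dup    -> -53 53 53
-      -> -53 0
-      -> -53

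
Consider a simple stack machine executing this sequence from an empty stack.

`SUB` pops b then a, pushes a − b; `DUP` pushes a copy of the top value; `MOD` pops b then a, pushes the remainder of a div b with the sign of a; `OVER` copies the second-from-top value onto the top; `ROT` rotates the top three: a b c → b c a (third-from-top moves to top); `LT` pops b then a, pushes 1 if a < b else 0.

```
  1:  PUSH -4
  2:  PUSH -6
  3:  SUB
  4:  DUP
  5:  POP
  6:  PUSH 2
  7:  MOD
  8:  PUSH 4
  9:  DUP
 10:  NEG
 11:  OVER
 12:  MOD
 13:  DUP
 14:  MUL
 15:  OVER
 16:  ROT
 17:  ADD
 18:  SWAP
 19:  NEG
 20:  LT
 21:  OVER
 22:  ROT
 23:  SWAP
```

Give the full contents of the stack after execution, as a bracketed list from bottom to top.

[0, 0, 0]

PUSH -4 -> [-4]
PUSH -6 -> [-4, -6]
SUB     -> [2]
DUP     -> [2, 2]
POP     -> [2]
PUSH 2  -> [2, 2]
MOD     -> [0]
PUSH 4  -> [0, 4]
DUP     -> [0, 4, 4]
NEG     -> [0, 4, -4]
OVER    -> [0, 4, -4, 4]
MOD     -> [0, 4, 0]
DUP     -> [0, 4, 0, 0]
MUL     -> [0, 4, 0]
OVER    -> [0, 4, 0, 4]
ROT     -> [0, 0, 4, 4]
ADD     -> [0, 0, 8]
SWAP    -> [0, 8, 0]
NEG     -> [0, 8, 0]
LT      -> [0, 0]
OVER    -> [0, 0, 0]
ROT     -> [0, 0, 0]
SWAP    -> [0, 0, 0]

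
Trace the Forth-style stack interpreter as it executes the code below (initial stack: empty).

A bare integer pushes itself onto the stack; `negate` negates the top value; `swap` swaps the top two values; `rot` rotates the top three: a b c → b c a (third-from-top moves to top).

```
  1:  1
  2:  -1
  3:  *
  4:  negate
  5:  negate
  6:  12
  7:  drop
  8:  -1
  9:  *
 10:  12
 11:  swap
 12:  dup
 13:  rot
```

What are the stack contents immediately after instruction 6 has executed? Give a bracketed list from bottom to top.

1       1
-1      1 -1
*       -1
negate  1
negate  -1
12      -1 12

[-1, 12]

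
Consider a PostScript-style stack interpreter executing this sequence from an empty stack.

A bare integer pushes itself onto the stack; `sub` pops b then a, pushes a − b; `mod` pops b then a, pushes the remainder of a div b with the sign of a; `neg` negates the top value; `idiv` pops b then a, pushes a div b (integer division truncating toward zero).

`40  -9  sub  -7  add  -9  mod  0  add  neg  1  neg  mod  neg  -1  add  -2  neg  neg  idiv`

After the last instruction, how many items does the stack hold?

40    [40]
-9    [40, -9]
sub   [49]
-7    [49, -7]
add   [42]
-9    [42, -9]
mod   [6]
0     [6, 0]
add   [6]
neg   [-6]
1     [-6, 1]
neg   [-6, -1]
mod   [0]
neg   [0]
-1    [0, -1]
add   [-1]
-2    [-1, -2]
neg   [-1, 2]
neg   [-1, -2]
idiv  [0]

1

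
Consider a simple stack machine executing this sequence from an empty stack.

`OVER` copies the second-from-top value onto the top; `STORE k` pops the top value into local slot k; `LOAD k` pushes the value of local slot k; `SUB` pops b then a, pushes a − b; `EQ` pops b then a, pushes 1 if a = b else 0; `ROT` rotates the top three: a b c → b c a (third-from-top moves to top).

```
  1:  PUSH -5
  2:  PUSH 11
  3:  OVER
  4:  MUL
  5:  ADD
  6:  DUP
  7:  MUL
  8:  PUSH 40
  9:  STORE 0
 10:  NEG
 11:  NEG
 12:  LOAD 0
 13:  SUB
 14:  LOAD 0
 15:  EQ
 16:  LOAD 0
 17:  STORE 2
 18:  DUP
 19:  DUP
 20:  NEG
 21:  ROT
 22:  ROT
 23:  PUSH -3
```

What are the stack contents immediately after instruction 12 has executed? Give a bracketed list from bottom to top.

PUSH -5  [-5]
PUSH 11  [-5, 11]
OVER     [-5, 11, -5]
MUL      [-5, -55]
ADD      [-60]
DUP      [-60, -60]
MUL      [3600]
PUSH 40  [3600, 40]
STORE 0  [3600]
NEG      [-3600]
NEG      [3600]
LOAD 0   [3600, 40]

[3600, 40]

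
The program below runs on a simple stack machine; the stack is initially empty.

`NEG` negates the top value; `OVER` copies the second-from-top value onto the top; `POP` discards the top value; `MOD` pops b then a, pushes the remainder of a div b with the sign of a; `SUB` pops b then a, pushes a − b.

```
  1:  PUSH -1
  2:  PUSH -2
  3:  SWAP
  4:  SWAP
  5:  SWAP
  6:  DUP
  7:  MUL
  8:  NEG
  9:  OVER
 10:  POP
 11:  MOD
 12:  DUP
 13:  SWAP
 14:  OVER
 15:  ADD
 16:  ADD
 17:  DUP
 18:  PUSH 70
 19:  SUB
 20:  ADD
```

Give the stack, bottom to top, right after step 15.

PUSH -1 -> [-1]
PUSH -2 -> [-1, -2]
SWAP    -> [-2, -1]
SWAP    -> [-1, -2]
SWAP    -> [-2, -1]
DUP     -> [-2, -1, -1]
MUL     -> [-2, 1]
NEG     -> [-2, -1]
OVER    -> [-2, -1, -2]
POP     -> [-2, -1]
MOD     -> [0]
DUP     -> [0, 0]
SWAP    -> [0, 0]
OVER    -> [0, 0, 0]
ADD     -> [0, 0]

[0, 0]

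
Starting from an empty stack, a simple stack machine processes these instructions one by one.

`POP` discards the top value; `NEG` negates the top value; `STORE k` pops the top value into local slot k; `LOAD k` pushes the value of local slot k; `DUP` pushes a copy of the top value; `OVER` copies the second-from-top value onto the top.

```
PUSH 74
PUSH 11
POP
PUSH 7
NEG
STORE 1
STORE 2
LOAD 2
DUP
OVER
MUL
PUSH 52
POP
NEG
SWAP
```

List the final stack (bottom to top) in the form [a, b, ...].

[-5476, 74]

PUSH 74 -> [74]
PUSH 11 -> [74, 11]
POP     -> [74]
PUSH 7  -> [74, 7]
NEG     -> [74, -7]
STORE 1 -> [74]
STORE 2 -> []
LOAD 2  -> [74]
DUP     -> [74, 74]
OVER    -> [74, 74, 74]
MUL     -> [74, 5476]
PUSH 52 -> [74, 5476, 52]
POP     -> [74, 5476]
NEG     -> [74, -5476]
SWAP    -> [-5476, 74]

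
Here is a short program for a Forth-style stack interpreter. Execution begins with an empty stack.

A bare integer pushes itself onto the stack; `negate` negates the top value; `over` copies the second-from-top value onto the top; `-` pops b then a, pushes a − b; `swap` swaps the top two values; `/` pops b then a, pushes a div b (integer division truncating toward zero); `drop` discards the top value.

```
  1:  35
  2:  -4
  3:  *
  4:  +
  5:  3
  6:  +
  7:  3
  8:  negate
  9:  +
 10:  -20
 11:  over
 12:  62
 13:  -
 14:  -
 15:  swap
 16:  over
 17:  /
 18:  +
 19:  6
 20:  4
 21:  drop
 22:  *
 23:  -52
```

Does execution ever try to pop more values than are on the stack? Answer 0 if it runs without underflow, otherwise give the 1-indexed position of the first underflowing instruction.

35 -> 35
-4 -> 35 -4
*  -> -140
+  — needs 2 operands, stack has 1 → underflow

4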